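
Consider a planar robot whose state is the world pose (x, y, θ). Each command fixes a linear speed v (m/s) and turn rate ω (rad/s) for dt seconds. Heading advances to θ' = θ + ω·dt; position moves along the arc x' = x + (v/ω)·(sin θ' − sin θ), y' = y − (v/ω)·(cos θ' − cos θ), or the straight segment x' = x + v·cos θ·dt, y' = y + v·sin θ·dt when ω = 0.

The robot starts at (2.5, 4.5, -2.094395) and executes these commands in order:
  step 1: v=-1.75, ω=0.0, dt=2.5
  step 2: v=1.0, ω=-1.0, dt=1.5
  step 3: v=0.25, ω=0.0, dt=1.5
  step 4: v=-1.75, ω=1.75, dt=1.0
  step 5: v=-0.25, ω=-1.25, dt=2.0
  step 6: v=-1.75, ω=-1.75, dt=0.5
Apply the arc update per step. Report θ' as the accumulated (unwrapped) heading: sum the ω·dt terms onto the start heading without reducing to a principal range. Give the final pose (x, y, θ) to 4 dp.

(4.7674, 7.8553, -5.2194)

step 1: θ'=-2.0944 (straight) → pose (4.6875, 8.2889, -2.0944)
step 2: θ'=-3.5944 (R=-1.0000) → pose (3.3840, 7.8896, -3.5944)
step 3: θ'=-3.5944 (straight) → pose (3.0468, 8.0537, -3.5944)
step 4: θ'=-1.8444 (R=-1.0000) → pose (4.4471, 8.6827, -1.8444)
step 5: θ'=-4.3444 (R=0.2000) → pose (4.8262, 8.7006, -4.3444)
step 6: θ'=-5.2194 (R=1.0000) → pose (4.7674, 7.8553, -5.2194)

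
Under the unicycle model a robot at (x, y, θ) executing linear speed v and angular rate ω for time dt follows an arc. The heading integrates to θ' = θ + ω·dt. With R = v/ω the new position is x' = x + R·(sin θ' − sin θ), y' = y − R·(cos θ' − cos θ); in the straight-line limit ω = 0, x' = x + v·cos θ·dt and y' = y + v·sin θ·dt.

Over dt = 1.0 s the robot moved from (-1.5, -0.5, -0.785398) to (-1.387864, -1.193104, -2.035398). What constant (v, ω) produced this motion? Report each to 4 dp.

v = 0.7500, ω = -1.2500

Δθ = -2.035398 − -0.785398 = -1.250000
ω = Δθ/dt = -1.250000/1.0 = -1.2500
R = −Δy/(cos θ' − cos θ) = -0.6000
v = R·ω = -0.6000·-1.2500 = 0.7500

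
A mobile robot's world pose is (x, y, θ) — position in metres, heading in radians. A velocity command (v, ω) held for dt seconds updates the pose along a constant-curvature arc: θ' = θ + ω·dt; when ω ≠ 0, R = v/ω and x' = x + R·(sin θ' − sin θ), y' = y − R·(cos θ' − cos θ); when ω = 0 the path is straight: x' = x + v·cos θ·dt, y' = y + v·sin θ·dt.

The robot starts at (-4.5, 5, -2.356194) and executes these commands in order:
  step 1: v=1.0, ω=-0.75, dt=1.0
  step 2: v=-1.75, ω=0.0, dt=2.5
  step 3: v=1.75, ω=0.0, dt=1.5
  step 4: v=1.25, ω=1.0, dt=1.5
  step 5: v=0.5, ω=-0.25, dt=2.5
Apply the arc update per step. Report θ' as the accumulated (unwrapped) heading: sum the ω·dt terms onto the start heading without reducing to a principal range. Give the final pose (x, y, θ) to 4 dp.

(-5.2709, 2.3112, -2.2312)

step 1: θ'=-3.1062 (R=-1.3333) → pose (-5.3956, 4.6103, -3.1062)
step 2: θ'=-3.1062 (straight) → pose (-1.0234, 4.7651, -3.1062)
step 3: θ'=-3.1062 (straight) → pose (-3.6467, 4.6722, -3.1062)
step 4: θ'=-1.6062 (R=1.2500) → pose (-4.8517, 3.4673, -1.6062)
step 5: θ'=-2.2312 (R=-2.0000) → pose (-5.2709, 2.3112, -2.2312)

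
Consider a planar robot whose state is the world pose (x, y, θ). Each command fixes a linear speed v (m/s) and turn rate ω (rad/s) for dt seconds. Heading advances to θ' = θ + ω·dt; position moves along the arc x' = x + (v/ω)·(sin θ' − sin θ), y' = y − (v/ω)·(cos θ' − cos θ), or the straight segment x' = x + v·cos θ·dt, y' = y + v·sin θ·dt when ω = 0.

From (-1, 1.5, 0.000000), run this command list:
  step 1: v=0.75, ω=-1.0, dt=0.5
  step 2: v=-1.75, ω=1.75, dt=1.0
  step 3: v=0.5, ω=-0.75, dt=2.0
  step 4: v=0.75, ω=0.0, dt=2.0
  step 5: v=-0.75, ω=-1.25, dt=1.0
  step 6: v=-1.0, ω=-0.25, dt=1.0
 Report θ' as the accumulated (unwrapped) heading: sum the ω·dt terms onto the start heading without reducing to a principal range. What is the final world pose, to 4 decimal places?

(-0.2139, 2.4454, -1.7500)

step 1: θ'=-0.5000 (R=-0.7500) → pose (-0.6404, 1.4082, -0.5000)
step 2: θ'=1.2500 (R=-1.0000) → pose (-2.0688, 0.8459, 1.2500)
step 3: θ'=-0.2500 (R=-0.6667) → pose (-1.2712, 1.2817, -0.2500)
step 4: θ'=-0.2500 (straight) → pose (0.1821, 0.9105, -0.2500)
step 5: θ'=-1.5000 (R=0.6000) → pose (-0.2679, 1.4495, -1.5000)
step 6: θ'=-1.7500 (R=4.0000) → pose (-0.2139, 2.4454, -1.7500)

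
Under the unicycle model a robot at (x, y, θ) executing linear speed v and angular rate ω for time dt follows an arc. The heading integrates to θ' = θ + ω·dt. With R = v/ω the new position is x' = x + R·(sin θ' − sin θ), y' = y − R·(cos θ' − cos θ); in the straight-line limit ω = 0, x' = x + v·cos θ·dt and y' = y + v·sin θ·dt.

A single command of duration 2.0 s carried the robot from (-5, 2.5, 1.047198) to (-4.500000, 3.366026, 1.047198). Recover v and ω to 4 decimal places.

v = 0.5000, ω = 0.0000

Δθ = 1.047198 − 1.047198 = 0.000000
ω = Δθ/dt = 0.000000/2.0 = 0.0000
ω = 0 → v = (Δx·cos θ + Δy·sin θ)/dt = 0.5000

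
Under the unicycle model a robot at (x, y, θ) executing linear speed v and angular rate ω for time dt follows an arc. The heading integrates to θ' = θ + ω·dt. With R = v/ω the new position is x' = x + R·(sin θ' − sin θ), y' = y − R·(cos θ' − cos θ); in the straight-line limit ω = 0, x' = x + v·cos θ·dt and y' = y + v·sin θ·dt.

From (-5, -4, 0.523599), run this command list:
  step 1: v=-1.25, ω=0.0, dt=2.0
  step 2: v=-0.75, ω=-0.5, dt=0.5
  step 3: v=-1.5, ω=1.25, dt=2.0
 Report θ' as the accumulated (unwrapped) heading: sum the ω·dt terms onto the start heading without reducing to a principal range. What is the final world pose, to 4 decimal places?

step 1: θ'=0.5236 (straight) → pose (-7.1651, -5.2500, 0.5236)
step 2: θ'=0.2736 (R=1.5000) → pose (-7.5098, -5.3952, 0.2736)
step 3: θ'=2.7736 (R=-1.2000) → pose (-7.6172, -7.6702, 2.7736)

(-7.6172, -7.6702, 2.7736)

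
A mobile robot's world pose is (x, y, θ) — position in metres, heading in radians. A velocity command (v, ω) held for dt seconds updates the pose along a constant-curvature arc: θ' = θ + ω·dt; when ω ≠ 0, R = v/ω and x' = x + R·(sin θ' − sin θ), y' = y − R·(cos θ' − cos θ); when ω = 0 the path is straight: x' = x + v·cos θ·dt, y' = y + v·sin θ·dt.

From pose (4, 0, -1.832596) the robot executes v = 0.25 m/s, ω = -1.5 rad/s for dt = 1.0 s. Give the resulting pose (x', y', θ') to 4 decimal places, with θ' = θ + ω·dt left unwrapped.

θ' = -1.8326 + -1.5·1.0 = -3.3326
R = v/ω = 0.25/-1.5 = -0.1667
x' = 4 + -0.1667·(sin -3.3326 − sin -1.8326) = 3.8074
y' = 0 − -0.1667·(cos -3.3326 − cos -1.8326) = -0.1205

(3.8074, -0.1205, -3.3326)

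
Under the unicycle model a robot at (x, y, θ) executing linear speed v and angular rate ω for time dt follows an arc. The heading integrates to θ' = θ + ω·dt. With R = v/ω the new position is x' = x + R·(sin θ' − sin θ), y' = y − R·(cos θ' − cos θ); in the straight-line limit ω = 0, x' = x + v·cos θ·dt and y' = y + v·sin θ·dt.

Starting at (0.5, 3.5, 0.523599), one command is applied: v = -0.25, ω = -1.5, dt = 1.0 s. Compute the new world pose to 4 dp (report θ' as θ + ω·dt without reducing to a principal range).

(0.2786, 3.5510, -0.9764)

θ' = 0.5236 + -1.5·1.0 = -0.9764
R = v/ω = -0.25/-1.5 = 0.1667
x' = 0.5 + 0.1667·(sin -0.9764 − sin 0.5236) = 0.2786
y' = 3.5 − 0.1667·(cos -0.9764 − cos 0.5236) = 3.5510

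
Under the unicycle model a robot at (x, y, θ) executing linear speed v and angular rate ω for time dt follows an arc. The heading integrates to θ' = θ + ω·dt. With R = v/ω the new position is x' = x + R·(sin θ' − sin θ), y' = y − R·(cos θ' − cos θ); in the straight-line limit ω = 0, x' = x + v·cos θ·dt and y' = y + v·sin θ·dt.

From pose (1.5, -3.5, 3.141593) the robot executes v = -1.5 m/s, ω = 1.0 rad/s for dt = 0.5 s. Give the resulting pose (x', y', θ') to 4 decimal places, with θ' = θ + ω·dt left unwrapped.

(2.2191, -3.3164, 3.6416)

θ' = 3.1416 + 1.0·0.5 = 3.6416
R = v/ω = -1.5/1.0 = -1.5000
x' = 1.5 + -1.5000·(sin 3.6416 − sin 3.1416) = 2.2191
y' = -3.5 − -1.5000·(cos 3.6416 − cos 3.1416) = -3.3164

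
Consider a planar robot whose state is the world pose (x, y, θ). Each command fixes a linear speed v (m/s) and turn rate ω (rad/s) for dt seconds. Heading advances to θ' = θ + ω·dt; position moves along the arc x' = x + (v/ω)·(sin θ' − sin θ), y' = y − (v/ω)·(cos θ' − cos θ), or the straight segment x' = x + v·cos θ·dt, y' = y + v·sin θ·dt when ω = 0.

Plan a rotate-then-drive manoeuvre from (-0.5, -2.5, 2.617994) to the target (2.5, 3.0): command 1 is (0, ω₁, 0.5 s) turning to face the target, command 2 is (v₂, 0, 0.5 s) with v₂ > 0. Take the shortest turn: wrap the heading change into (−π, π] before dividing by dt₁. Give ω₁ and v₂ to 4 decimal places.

ω₁ = -3.0931, v₂ = 12.5300

heading to target = atan2(3−-2.5, 2.5−-0.5) = 1.0714
Δθ = wrap(1.0714 − 2.6180) = -1.5465; ω₁ = Δθ/dt₁ = -3.0931
distance = √((2.5−-0.5)² + (3−-2.5)²) = 6.2650; v₂ = distance/dt₂ = 12.5300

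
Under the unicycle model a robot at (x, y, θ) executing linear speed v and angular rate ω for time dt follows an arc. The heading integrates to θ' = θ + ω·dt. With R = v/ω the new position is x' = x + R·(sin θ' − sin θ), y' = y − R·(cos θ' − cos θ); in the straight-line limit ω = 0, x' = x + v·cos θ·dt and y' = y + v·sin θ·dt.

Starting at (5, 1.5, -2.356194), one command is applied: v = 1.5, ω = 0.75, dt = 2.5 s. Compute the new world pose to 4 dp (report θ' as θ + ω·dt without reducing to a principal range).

(5.4885, -1.6871, -0.4812)

θ' = -2.3562 + 0.75·2.5 = -0.4812
R = v/ω = 1.5/0.75 = 2.0000
x' = 5 + 2.0000·(sin -0.4812 − sin -2.3562) = 5.4885
y' = 1.5 − 2.0000·(cos -0.4812 − cos -2.3562) = -1.6871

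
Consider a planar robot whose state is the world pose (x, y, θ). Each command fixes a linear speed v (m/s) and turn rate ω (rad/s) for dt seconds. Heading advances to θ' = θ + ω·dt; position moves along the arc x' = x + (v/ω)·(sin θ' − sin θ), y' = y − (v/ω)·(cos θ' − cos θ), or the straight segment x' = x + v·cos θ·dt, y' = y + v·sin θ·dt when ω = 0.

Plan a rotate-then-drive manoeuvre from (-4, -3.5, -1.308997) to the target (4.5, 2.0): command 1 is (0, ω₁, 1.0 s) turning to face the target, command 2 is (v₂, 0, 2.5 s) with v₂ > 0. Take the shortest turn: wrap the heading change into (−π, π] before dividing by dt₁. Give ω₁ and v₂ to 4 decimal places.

heading to target = atan2(2−-3.5, 4.5−-4) = 0.5743
Δθ = wrap(0.5743 − -1.3090) = 1.8833; ω₁ = Δθ/dt₁ = 1.8833
distance = √((4.5−-4)² + (2−-3.5)²) = 10.1242; v₂ = distance/dt₂ = 4.0497

ω₁ = 1.8833, v₂ = 4.0497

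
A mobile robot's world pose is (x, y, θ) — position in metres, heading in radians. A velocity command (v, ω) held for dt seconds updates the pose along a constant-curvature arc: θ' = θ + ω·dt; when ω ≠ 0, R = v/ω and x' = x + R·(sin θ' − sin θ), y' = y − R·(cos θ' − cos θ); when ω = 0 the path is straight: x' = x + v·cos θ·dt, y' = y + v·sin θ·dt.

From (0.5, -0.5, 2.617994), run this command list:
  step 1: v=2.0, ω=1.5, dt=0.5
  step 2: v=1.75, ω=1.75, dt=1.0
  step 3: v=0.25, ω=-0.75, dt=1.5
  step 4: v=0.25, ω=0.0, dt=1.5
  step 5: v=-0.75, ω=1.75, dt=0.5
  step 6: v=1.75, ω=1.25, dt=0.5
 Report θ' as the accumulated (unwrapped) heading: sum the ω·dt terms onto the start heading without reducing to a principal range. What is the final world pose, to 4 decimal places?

(-0.9736, -2.7771, 5.4930)

step 1: θ'=3.3680 (R=1.3333) → pose (-0.4660, -0.3554, 3.3680)
step 2: θ'=5.1180 (R=1.0000) → pose (-1.1604, -1.7244, 5.1180)
step 3: θ'=3.9930 (R=-0.3333) → pose (-1.2159, -2.0756, 3.9930)
step 4: θ'=3.9930 (straight) → pose (-1.4630, -2.3577, 3.9930)
step 5: θ'=4.8680 (R=-0.4286) → pose (-1.3620, -2.0089, 4.8680)
step 6: θ'=5.4930 (R=1.4000) → pose (-0.9736, -2.7771, 5.4930)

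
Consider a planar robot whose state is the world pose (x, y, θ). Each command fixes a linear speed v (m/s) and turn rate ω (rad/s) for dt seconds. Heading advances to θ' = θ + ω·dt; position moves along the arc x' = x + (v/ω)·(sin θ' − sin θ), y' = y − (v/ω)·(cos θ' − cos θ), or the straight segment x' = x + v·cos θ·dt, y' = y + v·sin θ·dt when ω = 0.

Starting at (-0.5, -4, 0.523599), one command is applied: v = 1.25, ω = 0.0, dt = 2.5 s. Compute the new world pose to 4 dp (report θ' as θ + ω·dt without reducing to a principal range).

θ' = 0.5236 + 0.0·2.5 = 0.5236
ω = 0 → straight: x' = -0.5 + 1.25·cos(0.5236)·2.5 = 2.2063
y' = -4 + 1.25·sin(0.5236)·2.5 = -2.4375

(2.2063, -2.4375, 0.5236)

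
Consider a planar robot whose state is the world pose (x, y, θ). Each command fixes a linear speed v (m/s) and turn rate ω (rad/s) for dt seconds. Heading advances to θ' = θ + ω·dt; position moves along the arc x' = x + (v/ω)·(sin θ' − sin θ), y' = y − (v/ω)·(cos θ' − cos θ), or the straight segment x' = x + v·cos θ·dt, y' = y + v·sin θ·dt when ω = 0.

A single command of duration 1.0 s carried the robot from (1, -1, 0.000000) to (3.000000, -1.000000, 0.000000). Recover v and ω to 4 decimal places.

v = 2.0000, ω = 0.0000

Δθ = 0.000000 − 0.000000 = 0.000000
ω = Δθ/dt = 0.000000/1.0 = 0.0000
ω = 0 → v = (Δx·cos θ + Δy·sin θ)/dt = 2.0000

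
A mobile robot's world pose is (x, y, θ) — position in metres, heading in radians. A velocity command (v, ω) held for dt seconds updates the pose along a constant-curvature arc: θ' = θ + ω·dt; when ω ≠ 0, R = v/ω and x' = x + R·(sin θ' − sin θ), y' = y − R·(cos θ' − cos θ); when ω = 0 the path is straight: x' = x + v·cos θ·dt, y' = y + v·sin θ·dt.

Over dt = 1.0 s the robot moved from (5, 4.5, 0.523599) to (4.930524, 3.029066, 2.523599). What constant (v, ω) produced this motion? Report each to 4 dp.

Δθ = 2.523599 − 0.523599 = 2.000000
ω = Δθ/dt = 2.000000/1.0 = 2.0000
R = −Δy/(cos θ' − cos θ) = -0.8750
v = R·ω = -0.8750·2.0000 = -1.7500

v = -1.7500, ω = 2.0000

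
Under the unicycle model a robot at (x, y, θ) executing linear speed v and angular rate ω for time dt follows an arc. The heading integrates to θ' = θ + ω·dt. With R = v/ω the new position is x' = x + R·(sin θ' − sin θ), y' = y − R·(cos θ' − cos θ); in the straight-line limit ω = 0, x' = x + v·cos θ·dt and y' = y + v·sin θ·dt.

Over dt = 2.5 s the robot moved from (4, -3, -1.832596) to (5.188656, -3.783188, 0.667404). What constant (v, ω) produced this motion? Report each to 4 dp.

Δθ = 0.667404 − -1.832596 = 2.500000
ω = Δθ/dt = 2.500000/2.5 = 1.0000
R = Δx/(sin θ' − sin θ) = 0.7500
v = R·ω = 0.7500·1.0000 = 0.7500

v = 0.7500, ω = 1.0000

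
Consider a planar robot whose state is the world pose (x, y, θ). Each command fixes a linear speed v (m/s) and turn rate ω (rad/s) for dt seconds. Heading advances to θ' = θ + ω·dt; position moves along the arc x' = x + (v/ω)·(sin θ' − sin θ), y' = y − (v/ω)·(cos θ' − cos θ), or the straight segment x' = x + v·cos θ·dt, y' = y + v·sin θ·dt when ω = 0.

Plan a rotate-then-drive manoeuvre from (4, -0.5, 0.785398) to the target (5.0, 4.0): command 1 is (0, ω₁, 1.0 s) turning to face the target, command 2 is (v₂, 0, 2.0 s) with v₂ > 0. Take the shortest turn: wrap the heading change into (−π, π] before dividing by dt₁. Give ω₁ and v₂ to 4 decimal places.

ω₁ = 0.5667, v₂ = 2.3049

heading to target = atan2(4−-0.5, 5−4) = 1.3521
Δθ = wrap(1.3521 − 0.7854) = 0.5667; ω₁ = Δθ/dt₁ = 0.5667
distance = √((5−4)² + (4−-0.5)²) = 4.6098; v₂ = distance/dt₂ = 2.3049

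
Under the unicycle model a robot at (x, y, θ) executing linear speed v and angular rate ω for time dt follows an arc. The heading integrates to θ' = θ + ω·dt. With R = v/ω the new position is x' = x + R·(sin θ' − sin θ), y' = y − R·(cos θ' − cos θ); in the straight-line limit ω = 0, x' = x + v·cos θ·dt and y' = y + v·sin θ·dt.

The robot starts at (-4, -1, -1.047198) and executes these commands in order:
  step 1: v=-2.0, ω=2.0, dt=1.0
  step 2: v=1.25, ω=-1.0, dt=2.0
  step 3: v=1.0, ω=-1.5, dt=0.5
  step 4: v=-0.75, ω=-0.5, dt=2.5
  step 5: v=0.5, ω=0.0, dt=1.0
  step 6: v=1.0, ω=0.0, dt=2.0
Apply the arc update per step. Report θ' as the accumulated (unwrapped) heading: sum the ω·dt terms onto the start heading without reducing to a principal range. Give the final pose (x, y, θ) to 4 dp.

step 1: θ'=0.9528 (R=-1.0000) → pose (-5.6811, -0.9206, 0.9528)
step 2: θ'=-1.0472 (R=-1.2500) → pose (-3.5797, -1.0199, -1.0472)
step 3: θ'=-1.7972 (R=-0.6667) → pose (-3.5074, -1.5028, -1.7972)
step 4: θ'=-3.0472 (R=1.5000) → pose (-2.1871, -0.3462, -3.0472)
step 5: θ'=-3.0472 (straight) → pose (-2.6849, -0.3933, -3.0472)
step 6: θ'=-3.0472 (straight) → pose (-4.6760, -0.5819, -3.0472)

(-4.6760, -0.5819, -3.0472)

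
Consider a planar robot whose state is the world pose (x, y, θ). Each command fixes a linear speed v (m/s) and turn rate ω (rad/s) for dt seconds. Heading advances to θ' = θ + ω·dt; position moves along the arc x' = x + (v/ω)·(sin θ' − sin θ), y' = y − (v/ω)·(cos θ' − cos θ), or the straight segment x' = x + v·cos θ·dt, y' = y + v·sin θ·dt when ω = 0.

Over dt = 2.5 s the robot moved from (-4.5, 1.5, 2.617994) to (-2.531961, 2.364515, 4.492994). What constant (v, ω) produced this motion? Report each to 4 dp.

Δθ = 4.492994 − 2.617994 = 1.875000
ω = Δθ/dt = 1.875000/2.5 = 0.7500
R = Δx/(sin θ' − sin θ) = -1.3333
v = R·ω = -1.3333·0.7500 = -1.0000

v = -1.0000, ω = 0.7500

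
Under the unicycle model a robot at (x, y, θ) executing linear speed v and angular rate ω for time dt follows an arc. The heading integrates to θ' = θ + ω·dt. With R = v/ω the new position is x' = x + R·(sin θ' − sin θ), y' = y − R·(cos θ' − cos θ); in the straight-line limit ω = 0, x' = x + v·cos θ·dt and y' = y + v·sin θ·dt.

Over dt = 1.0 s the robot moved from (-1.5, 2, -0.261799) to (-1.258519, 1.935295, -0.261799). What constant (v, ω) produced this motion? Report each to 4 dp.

Δθ = -0.261799 − -0.261799 = 0.000000
ω = Δθ/dt = 0.000000/1.0 = 0.0000
ω = 0 → v = (Δx·cos θ + Δy·sin θ)/dt = 0.2500

v = 0.2500, ω = 0.0000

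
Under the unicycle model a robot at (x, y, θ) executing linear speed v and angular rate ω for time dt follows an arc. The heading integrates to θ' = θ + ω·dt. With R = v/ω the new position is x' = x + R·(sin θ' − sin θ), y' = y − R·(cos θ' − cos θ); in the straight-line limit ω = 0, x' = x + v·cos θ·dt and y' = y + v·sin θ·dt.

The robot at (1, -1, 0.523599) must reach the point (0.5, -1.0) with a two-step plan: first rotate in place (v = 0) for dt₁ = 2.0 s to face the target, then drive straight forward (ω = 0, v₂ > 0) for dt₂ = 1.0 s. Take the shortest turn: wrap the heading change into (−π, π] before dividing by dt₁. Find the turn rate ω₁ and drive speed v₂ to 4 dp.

ω₁ = 1.3090, v₂ = 0.5000

heading to target = atan2(-1−-1, 0.5−1) = 3.1416
Δθ = wrap(3.1416 − 0.5236) = 2.6180; ω₁ = Δθ/dt₁ = 1.3090
distance = √((0.5−1)² + (-1−-1)²) = 0.5000; v₂ = distance/dt₂ = 0.5000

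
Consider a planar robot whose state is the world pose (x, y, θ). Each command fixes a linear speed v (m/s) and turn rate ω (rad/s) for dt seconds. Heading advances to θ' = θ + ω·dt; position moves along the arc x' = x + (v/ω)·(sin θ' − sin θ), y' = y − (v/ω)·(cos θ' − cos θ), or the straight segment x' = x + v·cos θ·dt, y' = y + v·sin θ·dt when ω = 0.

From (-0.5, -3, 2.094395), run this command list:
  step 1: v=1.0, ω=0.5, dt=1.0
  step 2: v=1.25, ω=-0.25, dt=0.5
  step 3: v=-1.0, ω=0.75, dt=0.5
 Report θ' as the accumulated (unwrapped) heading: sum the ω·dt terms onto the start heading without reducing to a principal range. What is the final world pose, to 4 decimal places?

(-1.2637, -2.1660, 2.8444)

step 1: θ'=2.5944 (R=2.0000) → pose (-1.1915, -2.2920, 2.5944)
step 2: θ'=2.4694 (R=-5.0000) → pose (-1.7035, -1.9344, 2.4694)
step 3: θ'=2.8444 (R=-1.3333) → pose (-1.2637, -2.1660, 2.8444)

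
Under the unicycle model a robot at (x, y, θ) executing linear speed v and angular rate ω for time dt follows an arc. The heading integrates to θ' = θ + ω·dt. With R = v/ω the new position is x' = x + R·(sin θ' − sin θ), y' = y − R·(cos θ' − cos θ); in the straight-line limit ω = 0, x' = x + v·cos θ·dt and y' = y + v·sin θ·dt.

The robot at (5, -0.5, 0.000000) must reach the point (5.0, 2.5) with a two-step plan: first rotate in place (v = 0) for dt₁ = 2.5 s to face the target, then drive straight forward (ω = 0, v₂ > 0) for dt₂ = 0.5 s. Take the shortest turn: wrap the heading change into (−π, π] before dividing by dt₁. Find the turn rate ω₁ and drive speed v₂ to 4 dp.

ω₁ = 0.6283, v₂ = 6.0000

heading to target = atan2(2.5−-0.5, 5−5) = 1.5708
Δθ = wrap(1.5708 − 0.0000) = 1.5708; ω₁ = Δθ/dt₁ = 0.6283
distance = √((5−5)² + (2.5−-0.5)²) = 3.0000; v₂ = distance/dt₂ = 6.0000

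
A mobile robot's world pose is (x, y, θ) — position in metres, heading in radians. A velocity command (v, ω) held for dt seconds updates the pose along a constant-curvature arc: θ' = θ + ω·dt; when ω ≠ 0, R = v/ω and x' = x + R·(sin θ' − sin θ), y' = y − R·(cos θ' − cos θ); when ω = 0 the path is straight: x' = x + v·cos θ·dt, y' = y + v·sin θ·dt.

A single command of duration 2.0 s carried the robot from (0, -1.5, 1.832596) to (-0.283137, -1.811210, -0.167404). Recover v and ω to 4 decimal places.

v = -0.2500, ω = -1.0000

Δθ = -0.167404 − 1.832596 = -2.000000
ω = Δθ/dt = -2.000000/2.0 = -1.0000
R = −Δy/(cos θ' − cos θ) = 0.2500
v = R·ω = 0.2500·-1.0000 = -0.2500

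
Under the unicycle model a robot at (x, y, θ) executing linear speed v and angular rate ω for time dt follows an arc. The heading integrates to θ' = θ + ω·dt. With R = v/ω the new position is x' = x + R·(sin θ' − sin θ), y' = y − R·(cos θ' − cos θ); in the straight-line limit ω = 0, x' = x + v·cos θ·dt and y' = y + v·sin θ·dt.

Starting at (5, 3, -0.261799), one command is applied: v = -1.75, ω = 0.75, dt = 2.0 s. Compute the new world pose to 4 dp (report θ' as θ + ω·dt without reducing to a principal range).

θ' = -0.2618 + 0.75·2.0 = 1.2382
R = v/ω = -1.75/0.75 = -2.3333
x' = 5 + -2.3333·(sin 1.2382 − sin -0.2618) = 2.1906
y' = 3 − -2.3333·(cos 1.2382 − cos -0.2618) = 1.5080

(2.1906, 1.5080, 1.2382)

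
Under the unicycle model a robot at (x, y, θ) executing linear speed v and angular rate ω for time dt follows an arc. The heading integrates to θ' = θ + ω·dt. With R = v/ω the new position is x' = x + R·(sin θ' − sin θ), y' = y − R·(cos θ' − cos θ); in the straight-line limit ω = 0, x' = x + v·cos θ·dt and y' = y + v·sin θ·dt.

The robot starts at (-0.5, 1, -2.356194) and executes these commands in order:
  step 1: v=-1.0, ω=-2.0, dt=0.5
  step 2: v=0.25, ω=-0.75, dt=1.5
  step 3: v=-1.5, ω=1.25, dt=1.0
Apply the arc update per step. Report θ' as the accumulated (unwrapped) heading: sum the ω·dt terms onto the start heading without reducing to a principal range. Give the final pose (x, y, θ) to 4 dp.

(0.7672, 0.4641, -3.2312)

step 1: θ'=-3.3562 (R=0.5000) → pose (-0.0400, 1.1350, -3.3562)
step 2: θ'=-4.4812 (R=-0.3333) → pose (-0.2934, 1.3843, -4.4812)
step 3: θ'=-3.2312 (R=-1.2000) → pose (0.7672, 0.4641, -3.2312)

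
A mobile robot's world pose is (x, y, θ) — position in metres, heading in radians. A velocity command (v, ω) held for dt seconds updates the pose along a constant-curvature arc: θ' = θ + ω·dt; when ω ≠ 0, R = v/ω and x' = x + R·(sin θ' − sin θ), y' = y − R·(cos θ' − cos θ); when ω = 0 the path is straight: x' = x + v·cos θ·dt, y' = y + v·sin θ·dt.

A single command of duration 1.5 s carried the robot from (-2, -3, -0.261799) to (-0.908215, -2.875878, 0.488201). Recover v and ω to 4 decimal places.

Δθ = 0.488201 − -0.261799 = 0.750000
ω = Δθ/dt = 0.750000/1.5 = 0.5000
R = Δx/(sin θ' − sin θ) = 1.5000
v = R·ω = 1.5000·0.5000 = 0.7500

v = 0.7500, ω = 0.5000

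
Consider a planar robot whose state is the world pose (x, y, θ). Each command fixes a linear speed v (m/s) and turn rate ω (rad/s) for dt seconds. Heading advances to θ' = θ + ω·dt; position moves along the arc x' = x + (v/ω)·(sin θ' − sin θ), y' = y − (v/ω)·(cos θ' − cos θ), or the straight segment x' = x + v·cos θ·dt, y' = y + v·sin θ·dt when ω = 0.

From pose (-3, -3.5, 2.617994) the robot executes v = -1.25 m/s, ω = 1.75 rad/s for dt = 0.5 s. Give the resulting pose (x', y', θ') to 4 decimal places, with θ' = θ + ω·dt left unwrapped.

(-2.3970, -3.5520, 3.4930)

θ' = 2.6180 + 1.75·0.5 = 3.4930
R = v/ω = -1.25/1.75 = -0.7143
x' = -3 + -0.7143·(sin 3.4930 − sin 2.6180) = -2.3970
y' = -3.5 − -0.7143·(cos 3.4930 − cos 2.6180) = -3.5520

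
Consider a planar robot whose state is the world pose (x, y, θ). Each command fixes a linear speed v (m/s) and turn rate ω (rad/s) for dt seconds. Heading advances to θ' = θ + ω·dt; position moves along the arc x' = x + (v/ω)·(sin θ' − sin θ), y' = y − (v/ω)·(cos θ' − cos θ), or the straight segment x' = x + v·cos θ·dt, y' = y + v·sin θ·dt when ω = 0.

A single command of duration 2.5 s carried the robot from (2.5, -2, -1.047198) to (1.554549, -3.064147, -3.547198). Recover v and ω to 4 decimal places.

Δθ = -3.547198 − -1.047198 = -2.500000
ω = Δθ/dt = -2.500000/2.5 = -1.0000
R = −Δy/(cos θ' − cos θ) = -0.7500
v = R·ω = -0.7500·-1.0000 = 0.7500

v = 0.7500, ω = -1.0000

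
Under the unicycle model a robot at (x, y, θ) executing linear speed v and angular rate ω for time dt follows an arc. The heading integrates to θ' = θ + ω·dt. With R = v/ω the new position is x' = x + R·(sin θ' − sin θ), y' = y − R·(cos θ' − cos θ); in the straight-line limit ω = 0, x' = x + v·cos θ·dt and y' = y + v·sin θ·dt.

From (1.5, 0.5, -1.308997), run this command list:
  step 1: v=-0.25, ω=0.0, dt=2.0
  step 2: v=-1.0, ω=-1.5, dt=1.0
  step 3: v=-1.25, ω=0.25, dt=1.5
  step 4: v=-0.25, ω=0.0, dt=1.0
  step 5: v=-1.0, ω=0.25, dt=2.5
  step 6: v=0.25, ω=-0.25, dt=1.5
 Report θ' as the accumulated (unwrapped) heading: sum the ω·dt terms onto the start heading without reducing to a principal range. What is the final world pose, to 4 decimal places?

step 1: θ'=-1.3090 (straight) → pose (1.3706, 0.9830, -1.3090)
step 2: θ'=-2.8090 (R=0.6667) → pose (1.7969, 1.7856, -2.8090)
step 3: θ'=-2.4340 (R=-5.0000) → pose (3.4144, 2.7120, -2.4340)
step 4: θ'=-2.4340 (straight) → pose (3.6044, 2.8745, -2.4340)
step 5: θ'=-1.8090 (R=-4.0000) → pose (4.8914, 4.9704, -1.8090)
step 6: θ'=-2.1840 (R=-1.0000) → pose (4.7375, 4.6309, -2.1840)

(4.7375, 4.6309, -2.1840)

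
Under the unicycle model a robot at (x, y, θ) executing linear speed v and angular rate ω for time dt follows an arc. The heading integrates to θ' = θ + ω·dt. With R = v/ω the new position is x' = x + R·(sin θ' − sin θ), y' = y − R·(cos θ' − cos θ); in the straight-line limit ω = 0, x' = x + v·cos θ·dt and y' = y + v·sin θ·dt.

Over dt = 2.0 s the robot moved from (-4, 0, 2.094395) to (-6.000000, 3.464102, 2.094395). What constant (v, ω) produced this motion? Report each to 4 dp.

v = 2.0000, ω = 0.0000

Δθ = 2.094395 − 2.094395 = 0.000000
ω = Δθ/dt = 0.000000/2.0 = 0.0000
ω = 0 → v = (Δx·cos θ + Δy·sin θ)/dt = 2.0000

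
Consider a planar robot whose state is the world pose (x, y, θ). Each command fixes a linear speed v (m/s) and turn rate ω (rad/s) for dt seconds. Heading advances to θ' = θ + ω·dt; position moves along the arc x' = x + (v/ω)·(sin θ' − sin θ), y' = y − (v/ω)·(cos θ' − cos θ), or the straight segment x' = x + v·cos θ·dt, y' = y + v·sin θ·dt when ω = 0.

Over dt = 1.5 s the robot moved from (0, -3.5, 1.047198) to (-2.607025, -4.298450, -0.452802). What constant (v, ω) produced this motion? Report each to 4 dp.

v = -2.0000, ω = -1.0000

Δθ = -0.452802 − 1.047198 = -1.500000
ω = Δθ/dt = -1.500000/1.5 = -1.0000
R = Δx/(sin θ' − sin θ) = 2.0000
v = R·ω = 2.0000·-1.0000 = -2.0000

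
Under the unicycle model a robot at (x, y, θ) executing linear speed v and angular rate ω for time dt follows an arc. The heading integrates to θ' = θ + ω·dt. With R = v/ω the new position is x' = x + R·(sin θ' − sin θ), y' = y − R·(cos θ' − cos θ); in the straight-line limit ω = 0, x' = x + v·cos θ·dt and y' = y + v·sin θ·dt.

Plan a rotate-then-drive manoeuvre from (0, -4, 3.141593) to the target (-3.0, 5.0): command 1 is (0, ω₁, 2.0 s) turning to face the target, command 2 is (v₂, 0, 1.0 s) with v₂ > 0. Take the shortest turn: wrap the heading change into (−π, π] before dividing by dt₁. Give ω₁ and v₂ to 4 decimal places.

ω₁ = -0.6245, v₂ = 9.4868

heading to target = atan2(5−-4, -3−0) = 1.8925
Δθ = wrap(1.8925 − 3.1416) = -1.2490; ω₁ = Δθ/dt₁ = -0.6245
distance = √((-3−0)² + (5−-4)²) = 9.4868; v₂ = distance/dt₂ = 9.4868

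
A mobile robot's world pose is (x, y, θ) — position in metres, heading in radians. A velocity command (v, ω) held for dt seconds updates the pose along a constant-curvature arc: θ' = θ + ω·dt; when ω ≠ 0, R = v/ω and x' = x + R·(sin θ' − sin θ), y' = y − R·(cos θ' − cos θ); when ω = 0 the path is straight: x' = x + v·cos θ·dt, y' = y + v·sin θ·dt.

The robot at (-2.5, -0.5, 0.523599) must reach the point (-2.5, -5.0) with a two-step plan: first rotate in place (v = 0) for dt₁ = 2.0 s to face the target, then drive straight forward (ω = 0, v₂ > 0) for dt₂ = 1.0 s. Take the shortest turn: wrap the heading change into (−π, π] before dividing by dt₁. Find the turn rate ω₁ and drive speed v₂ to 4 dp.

heading to target = atan2(-5−-0.5, -2.5−-2.5) = -1.5708
Δθ = wrap(-1.5708 − 0.5236) = -2.0944; ω₁ = Δθ/dt₁ = -1.0472
distance = √((-2.5−-2.5)² + (-5−-0.5)²) = 4.5000; v₂ = distance/dt₂ = 4.5000

ω₁ = -1.0472, v₂ = 4.5000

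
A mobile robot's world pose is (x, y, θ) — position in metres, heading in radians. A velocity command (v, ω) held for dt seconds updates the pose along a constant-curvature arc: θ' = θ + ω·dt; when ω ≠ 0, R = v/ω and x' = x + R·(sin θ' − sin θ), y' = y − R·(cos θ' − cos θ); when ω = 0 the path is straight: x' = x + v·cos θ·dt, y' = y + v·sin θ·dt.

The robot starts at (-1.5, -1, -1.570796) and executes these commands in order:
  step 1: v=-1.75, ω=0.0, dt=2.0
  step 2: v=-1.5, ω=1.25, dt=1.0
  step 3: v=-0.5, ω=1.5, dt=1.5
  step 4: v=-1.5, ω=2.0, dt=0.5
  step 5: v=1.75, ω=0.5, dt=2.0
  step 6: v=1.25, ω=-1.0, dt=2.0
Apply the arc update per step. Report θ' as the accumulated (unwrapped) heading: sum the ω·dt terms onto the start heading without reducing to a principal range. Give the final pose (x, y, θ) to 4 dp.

(-7.4692, 2.2269, 1.9292)

step 1: θ'=-1.5708 (straight) → pose (-1.5000, 2.5000, -1.5708)
step 2: θ'=-0.3208 (R=-1.2000) → pose (-2.3216, 3.6388, -0.3208)
step 3: θ'=1.9292 (R=-0.3333) → pose (-2.7389, 3.2055, 1.9292)
step 4: θ'=2.9292 (R=-0.7500) → pose (-2.1946, 2.7355, 2.9292)
step 5: θ'=3.9292 (R=3.5000) → pose (-5.4128, 1.7835, 3.9292)
step 6: θ'=1.9292 (R=-1.2500) → pose (-7.4692, 2.2269, 1.9292)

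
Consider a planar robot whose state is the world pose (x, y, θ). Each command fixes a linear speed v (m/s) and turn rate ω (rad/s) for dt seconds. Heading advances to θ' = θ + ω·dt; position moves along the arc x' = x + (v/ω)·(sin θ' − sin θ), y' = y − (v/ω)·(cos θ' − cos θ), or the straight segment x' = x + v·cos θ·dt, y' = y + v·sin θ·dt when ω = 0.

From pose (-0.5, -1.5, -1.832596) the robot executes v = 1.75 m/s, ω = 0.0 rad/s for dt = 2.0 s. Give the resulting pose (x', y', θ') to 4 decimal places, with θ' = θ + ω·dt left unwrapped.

θ' = -1.8326 + 0.0·2.0 = -1.8326
ω = 0 → straight: x' = -0.5 + 1.75·cos(-1.8326)·2.0 = -1.4059
y' = -1.5 + 1.75·sin(-1.8326)·2.0 = -4.8807

(-1.4059, -4.8807, -1.8326)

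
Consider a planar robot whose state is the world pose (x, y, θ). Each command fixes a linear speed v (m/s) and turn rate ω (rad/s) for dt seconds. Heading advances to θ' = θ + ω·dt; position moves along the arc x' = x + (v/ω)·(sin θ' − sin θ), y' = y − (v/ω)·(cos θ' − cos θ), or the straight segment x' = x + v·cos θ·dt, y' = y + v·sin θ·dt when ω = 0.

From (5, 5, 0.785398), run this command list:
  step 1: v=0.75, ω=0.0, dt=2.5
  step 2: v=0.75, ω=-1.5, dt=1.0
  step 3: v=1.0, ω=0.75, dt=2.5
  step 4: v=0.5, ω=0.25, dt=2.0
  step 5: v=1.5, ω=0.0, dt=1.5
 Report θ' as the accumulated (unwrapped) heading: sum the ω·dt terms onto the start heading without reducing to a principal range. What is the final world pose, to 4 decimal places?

(9.0601, 10.0430, 1.6604)

step 1: θ'=0.7854 (straight) → pose (6.3258, 6.3258, 0.7854)
step 2: θ'=-0.7146 (R=-0.5000) → pose (7.0070, 6.3499, -0.7146)
step 3: θ'=1.1604 (R=1.3333) → pose (9.1034, 6.8251, 1.1604)
step 4: θ'=1.6604 (R=2.0000) → pose (9.2615, 7.8020, 1.6604)
step 5: θ'=1.6604 (straight) → pose (9.0601, 10.0430, 1.6604)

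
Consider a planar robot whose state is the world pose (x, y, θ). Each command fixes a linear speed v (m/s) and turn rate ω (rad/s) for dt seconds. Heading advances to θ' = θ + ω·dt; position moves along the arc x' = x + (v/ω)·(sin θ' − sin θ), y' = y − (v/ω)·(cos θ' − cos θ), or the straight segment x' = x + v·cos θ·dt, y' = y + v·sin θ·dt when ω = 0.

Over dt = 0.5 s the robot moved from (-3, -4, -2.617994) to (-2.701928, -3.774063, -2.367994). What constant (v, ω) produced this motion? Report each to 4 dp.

v = -0.7500, ω = 0.5000

Δθ = -2.367994 − -2.617994 = 0.250000
ω = Δθ/dt = 0.250000/0.5 = 0.5000
R = Δx/(sin θ' − sin θ) = -1.5000
v = R·ω = -1.5000·0.5000 = -0.7500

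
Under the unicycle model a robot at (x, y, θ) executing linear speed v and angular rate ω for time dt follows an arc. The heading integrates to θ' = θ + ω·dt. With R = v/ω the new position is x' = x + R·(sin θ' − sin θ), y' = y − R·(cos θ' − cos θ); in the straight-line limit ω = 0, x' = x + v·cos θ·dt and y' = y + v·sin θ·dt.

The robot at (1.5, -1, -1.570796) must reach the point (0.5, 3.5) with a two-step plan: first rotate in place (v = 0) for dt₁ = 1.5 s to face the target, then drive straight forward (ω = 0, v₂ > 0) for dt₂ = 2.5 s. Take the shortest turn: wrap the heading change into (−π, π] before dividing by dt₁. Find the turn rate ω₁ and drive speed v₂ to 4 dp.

ω₁ = -1.9486, v₂ = 1.8439

heading to target = atan2(3.5−-1, 0.5−1.5) = 1.7895
Δθ = wrap(1.7895 − -1.5708) = -2.9229; ω₁ = Δθ/dt₁ = -1.9486
distance = √((0.5−1.5)² + (3.5−-1)²) = 4.6098; v₂ = distance/dt₂ = 1.8439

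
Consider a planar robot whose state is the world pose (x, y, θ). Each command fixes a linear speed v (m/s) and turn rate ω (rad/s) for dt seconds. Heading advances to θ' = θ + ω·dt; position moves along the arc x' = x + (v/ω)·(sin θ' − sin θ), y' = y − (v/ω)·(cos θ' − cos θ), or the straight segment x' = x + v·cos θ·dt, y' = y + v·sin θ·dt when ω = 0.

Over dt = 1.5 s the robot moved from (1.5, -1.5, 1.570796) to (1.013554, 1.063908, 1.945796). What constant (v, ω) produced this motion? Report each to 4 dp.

Δθ = 1.945796 − 1.570796 = 0.375000
ω = Δθ/dt = 0.375000/1.5 = 0.2500
R = −Δy/(cos θ' − cos θ) = 7.0000
v = R·ω = 7.0000·0.2500 = 1.7500

v = 1.7500, ω = 0.2500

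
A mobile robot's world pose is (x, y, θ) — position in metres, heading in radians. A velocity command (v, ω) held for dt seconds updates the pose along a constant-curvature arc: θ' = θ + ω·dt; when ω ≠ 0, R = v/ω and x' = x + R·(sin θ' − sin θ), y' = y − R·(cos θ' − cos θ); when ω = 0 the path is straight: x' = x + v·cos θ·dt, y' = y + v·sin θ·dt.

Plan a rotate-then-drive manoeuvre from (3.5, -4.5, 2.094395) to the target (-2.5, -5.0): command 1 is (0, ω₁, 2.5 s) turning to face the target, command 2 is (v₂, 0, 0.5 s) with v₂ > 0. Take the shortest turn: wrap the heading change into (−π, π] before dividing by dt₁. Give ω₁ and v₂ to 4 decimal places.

ω₁ = 0.4521, v₂ = 12.0416

heading to target = atan2(-5−-4.5, -2.5−3.5) = -3.0585
Δθ = wrap(-3.0585 − 2.0944) = 1.1303; ω₁ = Δθ/dt₁ = 0.4521
distance = √((-2.5−3.5)² + (-5−-4.5)²) = 6.0208; v₂ = distance/dt₂ = 12.0416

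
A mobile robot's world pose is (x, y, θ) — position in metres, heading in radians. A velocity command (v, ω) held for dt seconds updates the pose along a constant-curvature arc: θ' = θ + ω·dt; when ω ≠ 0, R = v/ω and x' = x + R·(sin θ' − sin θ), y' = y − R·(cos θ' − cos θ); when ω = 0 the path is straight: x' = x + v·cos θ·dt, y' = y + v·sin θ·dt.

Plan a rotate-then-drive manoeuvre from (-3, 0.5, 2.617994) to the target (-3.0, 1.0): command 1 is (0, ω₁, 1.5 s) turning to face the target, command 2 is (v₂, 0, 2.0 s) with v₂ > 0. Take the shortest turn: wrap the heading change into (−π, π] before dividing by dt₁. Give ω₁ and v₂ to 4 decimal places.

ω₁ = -0.6981, v₂ = 0.2500

heading to target = atan2(1−0.5, -3−-3) = 1.5708
Δθ = wrap(1.5708 − 2.6180) = -1.0472; ω₁ = Δθ/dt₁ = -0.6981
distance = √((-3−-3)² + (1−0.5)²) = 0.5000; v₂ = distance/dt₂ = 0.2500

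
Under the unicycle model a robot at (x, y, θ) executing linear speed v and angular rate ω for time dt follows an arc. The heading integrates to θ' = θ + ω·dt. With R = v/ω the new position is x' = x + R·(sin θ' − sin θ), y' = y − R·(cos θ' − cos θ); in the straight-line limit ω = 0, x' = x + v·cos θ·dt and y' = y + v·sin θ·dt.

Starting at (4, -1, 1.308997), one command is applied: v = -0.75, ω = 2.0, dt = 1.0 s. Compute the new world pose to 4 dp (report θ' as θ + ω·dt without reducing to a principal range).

(4.4247, -1.4668, 3.3090)

θ' = 1.3090 + 2.0·1.0 = 3.3090
R = v/ω = -0.75/2.0 = -0.3750
x' = 4 + -0.3750·(sin 3.3090 − sin 1.3090) = 4.4247
y' = -1 − -0.3750·(cos 3.3090 − cos 1.3090) = -1.4668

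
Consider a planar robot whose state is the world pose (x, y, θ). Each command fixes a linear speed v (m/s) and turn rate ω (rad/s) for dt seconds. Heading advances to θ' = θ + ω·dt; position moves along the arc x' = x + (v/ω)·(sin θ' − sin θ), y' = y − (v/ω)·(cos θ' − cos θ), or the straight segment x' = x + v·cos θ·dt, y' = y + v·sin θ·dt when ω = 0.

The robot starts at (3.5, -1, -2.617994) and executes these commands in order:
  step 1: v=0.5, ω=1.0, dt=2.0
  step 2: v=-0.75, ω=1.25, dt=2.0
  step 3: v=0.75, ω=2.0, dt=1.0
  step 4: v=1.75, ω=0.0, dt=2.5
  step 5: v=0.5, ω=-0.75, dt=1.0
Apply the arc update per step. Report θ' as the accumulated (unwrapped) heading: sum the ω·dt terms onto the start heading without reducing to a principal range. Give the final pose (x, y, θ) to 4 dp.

step 1: θ'=-0.6180 (R=0.5000) → pose (3.4603, -1.8405, -0.6180)
step 2: θ'=1.8820 (R=-0.6000) → pose (2.5415, -2.5133, 1.8820)
step 3: θ'=3.8820 (R=0.3750) → pose (1.9315, -2.3513, 3.8820)
step 4: θ'=3.8820 (straight) → pose (-1.2981, -5.3026, 3.8820)
step 5: θ'=3.1320 (R=-0.6667) → pose (-1.7542, -5.4771, 3.1320)

(-1.7542, -5.4771, 3.1320)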